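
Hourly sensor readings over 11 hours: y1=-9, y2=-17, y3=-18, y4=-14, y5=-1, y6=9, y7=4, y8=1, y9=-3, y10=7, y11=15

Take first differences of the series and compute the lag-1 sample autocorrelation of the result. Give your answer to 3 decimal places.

0.276

First differences Δy: -8, -1, 4, 13, 10, -5, -3, -4, 10, 8
Mean of differences = 2.4000
Numerator Σ(Δy_t−Δȳ)(Δy_{t+1}−Δȳ) = 139.6400
Denominator Σ(Δy_t−Δȳ)² = 506.4000
r_1(Δy) = 139.6400 / 506.4000 = 0.276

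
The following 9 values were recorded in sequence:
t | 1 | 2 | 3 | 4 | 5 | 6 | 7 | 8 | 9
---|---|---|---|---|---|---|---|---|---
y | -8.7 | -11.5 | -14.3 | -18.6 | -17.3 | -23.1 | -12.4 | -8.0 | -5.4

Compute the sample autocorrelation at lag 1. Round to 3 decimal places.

Mean ȳ = (-8.7 − 11.5 − 14.3 − 18.6 − 17.3 − 23.1 − 12.4 − 8.0 − 5.4)/9 = -13.2556
Numerator Σ_{t=1}^{8}(y_t−ȳ)(y_{t+1}−ȳ) = 110.5358
Denominator Σ(y_t−ȳ)² = 256.8222
r_1 = 110.5358 / 256.8222 = 0.430

0.430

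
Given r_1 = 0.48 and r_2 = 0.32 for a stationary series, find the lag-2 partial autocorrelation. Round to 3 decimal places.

φ_{22} = (r_2 − r_1²) / (1 − r_1²)
r_1² = (0.48)² = 0.2304
Numerator = 0.32 − 0.2304 = 0.0896; denominator = 1 − 0.2304 = 0.7696
φ_{22} = 0.0896 / 0.7696 = 0.116

0.116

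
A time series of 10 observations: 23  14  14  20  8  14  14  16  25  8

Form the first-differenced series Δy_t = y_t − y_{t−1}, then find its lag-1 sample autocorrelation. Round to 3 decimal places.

First differences Δy: -9, 0, 6, -12, 6, 0, 2, 9, -17
Mean of differences = -1.6667
Numerator Σ(Δy_t−Δȳ)(Δy_{t+1}−Δȳ) = -263.4444
Denominator Σ(Δy_t−Δȳ)² = 646.0000
r_1(Δy) = -263.4444 / 646.0000 = -0.408

-0.408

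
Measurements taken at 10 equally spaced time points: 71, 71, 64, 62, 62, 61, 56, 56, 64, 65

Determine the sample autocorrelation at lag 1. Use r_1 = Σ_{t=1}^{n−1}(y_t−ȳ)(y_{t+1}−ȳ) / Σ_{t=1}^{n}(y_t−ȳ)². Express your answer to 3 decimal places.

Mean ȳ = (71 + 71 + 64 + 62 + 62 + 61 + 56 + 56 + 64 + 65)/10 = 63.2000
Numerator Σ_{t=1}^{9}(y_t−ȳ)(y_{t+1}−ȳ) = 133.5600
Denominator Σ(y_t−ȳ)² = 237.6000
r_1 = 133.5600 / 237.6000 = 0.562

0.562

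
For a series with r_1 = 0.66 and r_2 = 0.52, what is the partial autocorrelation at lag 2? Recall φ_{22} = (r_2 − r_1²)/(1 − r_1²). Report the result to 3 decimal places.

0.150

φ_{22} = (r_2 − r_1²) / (1 − r_1²)
r_1² = (0.66)² = 0.4356
Numerator = 0.52 − 0.4356 = 0.0844; denominator = 1 − 0.4356 = 0.5644
φ_{22} = 0.0844 / 0.5644 = 0.150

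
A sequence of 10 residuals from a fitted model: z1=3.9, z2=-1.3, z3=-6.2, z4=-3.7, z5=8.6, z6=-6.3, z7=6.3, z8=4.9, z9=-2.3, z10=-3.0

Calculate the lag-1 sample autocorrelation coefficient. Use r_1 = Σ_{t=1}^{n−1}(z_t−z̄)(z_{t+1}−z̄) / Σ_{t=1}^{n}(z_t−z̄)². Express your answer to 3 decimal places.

Mean z̄ = (3.9 − 1.3 − 6.2 − 3.7 + 8.6 − 6.3 + 6.3 + 4.9 − 2.3 − 3.0)/10 = 0.0900
Numerator Σ_{t=1}^{9}(z_t−z̄)(z_{t+1}−z̄) = -73.2681
Denominator Σ(z_t−z̄)² = 260.5890
r_1 = -73.2681 / 260.5890 = -0.281

-0.281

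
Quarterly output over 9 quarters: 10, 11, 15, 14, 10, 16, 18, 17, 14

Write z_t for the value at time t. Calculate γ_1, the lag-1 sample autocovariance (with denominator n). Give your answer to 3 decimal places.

Mean z̄ = (10 + 11 + 15 + 14 + 10 + 16 + 18 + 17 + 14)/9 = 13.8889
Σ_{t=1}^{8}(z_t−z̄)(z_{t+1}−z̄) = 21.3210
γ_1 = 21.3210 / 9 = 2.369

2.369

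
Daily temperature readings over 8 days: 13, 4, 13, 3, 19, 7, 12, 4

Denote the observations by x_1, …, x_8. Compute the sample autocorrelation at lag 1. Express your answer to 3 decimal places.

-0.725

Mean x̄ = (13 + 4 + 13 + 3 + 19 + 7 + 12 + 4)/8 = 9.3750
Σ(x_t−x̄)(x_{t+1}−x̄) = (-19.4844) + (-19.4844) + (-23.1094) + (-61.3594) + (-22.8594) + (-6.2344) + (-14.1094) = -166.6406
Denominator Σ(x_t−x̄)² = 229.8750
r_1 = -166.6406 / 229.8750 = -0.725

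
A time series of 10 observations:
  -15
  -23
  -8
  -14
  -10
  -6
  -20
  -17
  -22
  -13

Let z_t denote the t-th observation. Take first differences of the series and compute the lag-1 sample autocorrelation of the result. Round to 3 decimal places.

-0.564

First differences Δz: -8, 15, -6, 4, 4, -14, 3, -5, 9
Mean of differences = 0.2222
Numerator Σ(Δz_t−Δz̄)(Δz_{t+1}−Δz̄) = -376.2716
Denominator Σ(Δz_t−Δz̄)² = 667.5556
r_1(Δz) = -376.2716 / 667.5556 = -0.564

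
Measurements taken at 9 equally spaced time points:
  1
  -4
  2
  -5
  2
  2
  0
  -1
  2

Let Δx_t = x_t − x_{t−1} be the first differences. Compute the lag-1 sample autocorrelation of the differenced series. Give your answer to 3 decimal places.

-0.708

First differences Δx: -5, 6, -7, 7, 0, -2, -1, 3
Mean of differences = 0.1250
Numerator Σ(Δx_t−Δx̄)(Δx_{t+1}−Δx̄) = -122.3906
Denominator Σ(Δx_t−Δx̄)² = 172.8750
r_1(Δx) = -122.3906 / 172.8750 = -0.708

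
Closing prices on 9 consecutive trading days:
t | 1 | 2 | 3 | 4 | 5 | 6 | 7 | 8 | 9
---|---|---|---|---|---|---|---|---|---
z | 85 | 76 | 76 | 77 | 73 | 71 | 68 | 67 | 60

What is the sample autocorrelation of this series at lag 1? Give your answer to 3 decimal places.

0.423

Mean z̄ = (85 + 76 + 76 + 77 + 73 + 71 + 68 + 67 + 60)/9 = 72.5556
Numerator Σ_{t=1}^{8}(z_t−z̄)(z_{t+1}−z̄) = 173.4691
Denominator Σ(z_t−z̄)² = 410.2222
r_1 = 173.4691 / 410.2222 = 0.423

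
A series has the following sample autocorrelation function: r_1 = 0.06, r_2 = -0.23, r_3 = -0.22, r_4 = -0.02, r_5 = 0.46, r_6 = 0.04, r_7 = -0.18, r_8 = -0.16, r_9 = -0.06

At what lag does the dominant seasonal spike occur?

The largest autocorrelation is r_5 = 0.46; the remaining lags stay at or below 0.06.
The dominant spike at lag 5 indicates a seasonal period of 5.

5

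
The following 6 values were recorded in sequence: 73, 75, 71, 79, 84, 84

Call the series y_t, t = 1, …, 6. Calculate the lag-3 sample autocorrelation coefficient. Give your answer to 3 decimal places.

-0.421

Mean ȳ = (73 + 75 + 71 + 79 + 84 + 84)/6 = 77.6667
Deviations from mean: -4.6667, -2.6667, -6.6667, 1.3333, 6.3333, 6.3333
Numerator Σ_{t=1}^{3}(y_t−ȳ)(y_{t+3}−ȳ) = -65.3333
Denominator Σ(y_t−ȳ)² = 155.3333
r_3 = -65.3333 / 155.3333 = -0.421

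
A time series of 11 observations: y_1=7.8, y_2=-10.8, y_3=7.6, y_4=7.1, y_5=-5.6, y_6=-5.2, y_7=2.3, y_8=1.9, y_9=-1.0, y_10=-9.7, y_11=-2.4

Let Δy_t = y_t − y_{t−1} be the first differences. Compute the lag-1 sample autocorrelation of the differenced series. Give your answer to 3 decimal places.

First differences Δy: -18.6, 18.4, -0.5, -12.7, 0.4, 7.5, -0.4, -2.9, -8.7, 7.3
Mean of differences = -1.0200
Numerator Σ(Δy_t−Δȳ)(Δy_{t+1}−Δȳ) = -387.2084
Denominator Σ(Δy_t−Δȳ)² = 1029.6160
r_1(Δy) = -387.2084 / 1029.6160 = -0.376

-0.376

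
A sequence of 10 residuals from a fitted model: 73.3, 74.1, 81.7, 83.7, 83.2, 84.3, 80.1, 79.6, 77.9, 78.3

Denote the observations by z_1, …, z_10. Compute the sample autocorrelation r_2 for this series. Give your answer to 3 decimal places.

-0.063

Mean z̄ = (73.3 + 74.1 + 81.7 + 83.7 + 83.2 + 84.3 + 80.1 + 79.6 + 77.9 + 78.3)/10 = 79.6200
Numerator Σ_{t=1}^{8}(z_t−z̄)(z_{t+2}−z̄) = -8.3008
Denominator Σ(z_t−z̄)² = 131.0360
r_2 = -8.3008 / 131.0360 = -0.063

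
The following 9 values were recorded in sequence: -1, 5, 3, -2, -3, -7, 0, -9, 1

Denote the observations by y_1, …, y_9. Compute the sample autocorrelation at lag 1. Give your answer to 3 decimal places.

0.007

Mean ȳ = (-1 + 5 + 3 − 2 − 3 − 7 + 0 − 9 + 1)/9 = -1.4444
Numerator Σ_{t=1}^{8}(y_t−ȳ)(y_{t+1}−ȳ) = 1.1358
Denominator Σ(y_t−ȳ)² = 160.2222
r_1 = 1.1358 / 160.2222 = 0.007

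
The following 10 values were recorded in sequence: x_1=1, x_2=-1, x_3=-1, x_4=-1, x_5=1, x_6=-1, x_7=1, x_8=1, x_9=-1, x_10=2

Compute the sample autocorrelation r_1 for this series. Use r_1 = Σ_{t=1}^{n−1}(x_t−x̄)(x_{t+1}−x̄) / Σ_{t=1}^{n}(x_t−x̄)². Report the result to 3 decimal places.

-0.295

Mean x̄ = (1 − 1 − 1 − 1 + 1 − 1 + 1 + 1 − 1 + 2)/10 = 0.1000
Numerator Σ_{t=1}^{9}(x_t−x̄)(x_{t+1}−x̄) = -3.8100
Denominator Σ(x_t−x̄)² = 12.9000
r_1 = -3.8100 / 12.9000 = -0.295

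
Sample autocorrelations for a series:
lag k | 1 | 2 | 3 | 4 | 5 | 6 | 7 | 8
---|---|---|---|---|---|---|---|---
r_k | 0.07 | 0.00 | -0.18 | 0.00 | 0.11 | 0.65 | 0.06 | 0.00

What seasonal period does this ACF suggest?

The largest autocorrelation is r_6 = 0.65; the remaining lags stay at or below 0.11.
The dominant spike at lag 6 indicates a seasonal period of 6.

6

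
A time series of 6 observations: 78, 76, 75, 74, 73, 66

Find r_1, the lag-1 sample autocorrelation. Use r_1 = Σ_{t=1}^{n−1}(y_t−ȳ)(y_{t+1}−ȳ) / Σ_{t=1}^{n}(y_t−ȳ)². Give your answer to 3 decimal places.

0.217

Mean ȳ = (78 + 76 + 75 + 74 + 73 + 66)/6 = 73.6667
Deviations from mean: 4.3333, 2.3333, 1.3333, 0.3333, -0.6667, -7.6667
Σ(y_t−ȳ)(y_{t+1}−ȳ) = (10.1111) + (3.1111) + (0.4444) + (-0.2222) + (5.1111) = 18.5556
Denominator Σ(y_t−ȳ)² = 85.3333
r_1 = 18.5556 / 85.3333 = 0.217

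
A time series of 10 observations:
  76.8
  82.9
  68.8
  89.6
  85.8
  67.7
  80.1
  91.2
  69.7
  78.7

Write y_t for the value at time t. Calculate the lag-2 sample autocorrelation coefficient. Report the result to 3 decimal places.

-0.419

Mean ȳ = (76.8 + 82.9 + 68.8 + 89.6 + 85.8 + 67.7 + 80.1 + 91.2 + 69.7 + 78.7)/10 = 79.1300
Numerator Σ_{t=1}^{8}(y_t−ȳ)(y_{t+2}−ȳ) = -270.8598
Denominator Σ(y_t−ȳ)² = 646.8410
r_2 = -270.8598 / 646.8410 = -0.419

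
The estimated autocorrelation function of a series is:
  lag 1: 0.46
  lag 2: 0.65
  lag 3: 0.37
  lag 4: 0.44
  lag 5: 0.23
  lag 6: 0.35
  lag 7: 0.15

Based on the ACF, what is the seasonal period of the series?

The largest autocorrelation is r_2 = 0.65; the remaining lags stay at or below 0.46.
The dominant spike at lag 2 indicates a seasonal period of 2.

2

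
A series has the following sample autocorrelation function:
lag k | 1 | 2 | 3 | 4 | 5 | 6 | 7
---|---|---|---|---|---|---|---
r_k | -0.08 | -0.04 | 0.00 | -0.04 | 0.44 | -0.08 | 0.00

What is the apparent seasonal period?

The largest autocorrelation is r_5 = 0.44; the remaining lags stay at or below 0.00.
The dominant spike at lag 5 indicates a seasonal period of 5.

5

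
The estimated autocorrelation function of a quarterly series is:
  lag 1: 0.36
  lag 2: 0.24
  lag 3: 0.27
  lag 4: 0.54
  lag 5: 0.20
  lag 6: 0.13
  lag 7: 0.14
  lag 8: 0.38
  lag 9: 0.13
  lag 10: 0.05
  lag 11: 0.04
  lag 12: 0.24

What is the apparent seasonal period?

4

The largest autocorrelation is r_4 = 0.54, with a weaker echo at lag 8 (0.38); the remaining lags stay at or below 0.36. The elevated value at lag 1 (0.36), dropping to 0.24 at lag 2, reflects decaying short-term dependence rather than seasonality.
The dominant spike at lag 4 indicates a seasonal period of 4.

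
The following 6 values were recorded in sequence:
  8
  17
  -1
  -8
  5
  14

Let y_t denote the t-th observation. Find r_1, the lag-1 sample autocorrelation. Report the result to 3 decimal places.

Mean ȳ = (8 + 17 − 1 − 8 + 5 + 14)/6 = 5.8333
Deviations from mean: 2.1667, 11.1667, -6.8333, -13.8333, -0.8333, 8.1667
Σ(y_t−ȳ)(y_{t+1}−ȳ) = (24.1944) + (-76.3056) + (94.5278) + (11.5278) + (-6.8056) = 47.1389
Denominator Σ(y_t−ȳ)² = 434.8333
r_1 = 47.1389 / 434.8333 = 0.108

0.108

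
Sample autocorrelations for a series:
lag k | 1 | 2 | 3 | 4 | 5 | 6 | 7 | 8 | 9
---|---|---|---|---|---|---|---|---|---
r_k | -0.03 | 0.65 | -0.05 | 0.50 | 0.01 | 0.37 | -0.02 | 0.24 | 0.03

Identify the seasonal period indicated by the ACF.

The largest autocorrelation is r_2 = 0.65, with weaker echoes at lags 4 (0.50), 6 (0.37) and 8 (0.24); the remaining lags stay at or below 0.03.
The dominant spike at lag 2 indicates a seasonal period of 2.

2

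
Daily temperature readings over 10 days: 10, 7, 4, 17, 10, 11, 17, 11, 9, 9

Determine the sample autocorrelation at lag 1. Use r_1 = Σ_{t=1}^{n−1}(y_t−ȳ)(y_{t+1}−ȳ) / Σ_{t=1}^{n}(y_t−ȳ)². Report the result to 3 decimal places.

Mean ȳ = (10 + 7 + 4 + 17 + 10 + 11 + 17 + 11 + 9 + 9)/10 = 10.5000
Numerator Σ_{t=1}^{9}(y_t−ȳ)(y_{t+1}−ȳ) = -13.2500
Denominator Σ(y_t−ȳ)² = 144.5000
r_1 = -13.2500 / 144.5000 = -0.092

-0.092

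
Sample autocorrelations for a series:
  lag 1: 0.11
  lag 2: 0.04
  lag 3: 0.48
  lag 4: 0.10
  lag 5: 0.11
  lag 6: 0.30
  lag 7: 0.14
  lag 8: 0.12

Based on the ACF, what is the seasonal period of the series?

The largest autocorrelation is r_3 = 0.48, with a weaker echo at lag 6 (0.30); the remaining lags stay at or below 0.14.
The dominant spike at lag 3 indicates a seasonal period of 3.

3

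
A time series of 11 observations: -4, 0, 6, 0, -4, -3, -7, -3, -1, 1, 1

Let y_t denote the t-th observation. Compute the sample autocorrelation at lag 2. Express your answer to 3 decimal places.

-0.221

Mean ȳ = (-4 + 0 + 6 + 0 − 4 − 3 − 7 − 3 − 1 + 1 + 1)/11 = -1.2727
Numerator Σ_{t=1}^{9}(y_t−ȳ)(y_{t+2}−ȳ) = -26.5124
Denominator Σ(y_t−ȳ)² = 120.1818
r_2 = -26.5124 / 120.1818 = -0.221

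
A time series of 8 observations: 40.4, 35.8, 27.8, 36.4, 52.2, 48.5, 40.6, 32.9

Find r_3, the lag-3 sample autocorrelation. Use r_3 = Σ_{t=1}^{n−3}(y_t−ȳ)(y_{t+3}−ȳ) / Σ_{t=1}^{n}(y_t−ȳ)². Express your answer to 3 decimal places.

-0.538

Mean ȳ = (40.4 + 35.8 + 27.8 + 36.4 + 52.2 + 48.5 + 40.6 + 32.9)/8 = 39.3250
Deviations from mean: 1.0750, -3.5250, -11.5250, -2.9250, 12.8750, 9.1750, 1.2750, -6.4250
Numerator Σ_{t=1}^{5}(y_t−ȳ)(y_{t+3}−ȳ) = -240.7219
Denominator Σ(y_t−ȳ)² = 447.8150
r_3 = -240.7219 / 447.8150 = -0.538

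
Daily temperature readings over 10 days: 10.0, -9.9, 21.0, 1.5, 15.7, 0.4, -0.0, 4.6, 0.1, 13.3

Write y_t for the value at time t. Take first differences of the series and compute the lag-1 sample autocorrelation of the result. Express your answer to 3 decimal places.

First differences Δy: -19.9, 30.9, -19.5, 14.2, -15.3, -0.4, 4.6, -4.5, 13.2
Mean of differences = 0.3667
Numerator Σ(Δy_t−Δȳ)(Δy_{t+1}−Δȳ) = -1791.2411
Denominator Σ(Δy_t−Δȳ)² = 2381.4000
r_1(Δy) = -1791.2411 / 2381.4000 = -0.752

-0.752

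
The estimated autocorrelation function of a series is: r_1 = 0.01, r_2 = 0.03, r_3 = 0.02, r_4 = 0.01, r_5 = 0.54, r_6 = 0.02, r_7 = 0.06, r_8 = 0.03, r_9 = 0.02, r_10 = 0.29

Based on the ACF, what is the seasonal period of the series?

5

The largest autocorrelation is r_5 = 0.54, with a weaker echo at lag 10 (0.29); the remaining lags stay at or below 0.06.
The dominant spike at lag 5 indicates a seasonal period of 5.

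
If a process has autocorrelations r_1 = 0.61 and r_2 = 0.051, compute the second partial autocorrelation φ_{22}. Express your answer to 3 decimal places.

-0.511

φ_{22} = (r_2 − r_1²) / (1 − r_1²)
r_1² = (0.61)² = 0.3721
Numerator = 0.051 − 0.3721 = -0.3211; denominator = 1 − 0.3721 = 0.6279
φ_{22} = -0.3211 / 0.6279 = -0.511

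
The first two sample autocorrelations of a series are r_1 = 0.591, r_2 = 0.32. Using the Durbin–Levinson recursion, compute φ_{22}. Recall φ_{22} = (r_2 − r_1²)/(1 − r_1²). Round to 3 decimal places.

φ_{22} = (r_2 − r_1²) / (1 − r_1²)
r_1² = (0.591)² = 0.349281
Numerator = 0.32 − 0.3493 = -0.0293; denominator = 1 − 0.3493 = 0.6507
φ_{22} = -0.0293 / 0.6507 = -0.045

-0.045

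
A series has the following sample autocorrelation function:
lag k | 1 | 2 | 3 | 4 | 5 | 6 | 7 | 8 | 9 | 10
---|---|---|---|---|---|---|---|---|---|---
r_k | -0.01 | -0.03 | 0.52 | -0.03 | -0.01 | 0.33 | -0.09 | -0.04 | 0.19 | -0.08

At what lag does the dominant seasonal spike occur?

3

The largest autocorrelation is r_3 = 0.52, with weaker echoes at lags 6 (0.33) and 9 (0.19); the remaining lags stay at or below -0.01.
The dominant spike at lag 3 indicates a seasonal period of 3.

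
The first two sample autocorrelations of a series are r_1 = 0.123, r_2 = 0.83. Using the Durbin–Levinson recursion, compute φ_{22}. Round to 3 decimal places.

φ_{22} = (r_2 − r_1²) / (1 − r_1²)
r_1² = (0.123)² = 0.015129
Numerator = 0.83 − 0.0151 = 0.8149; denominator = 1 − 0.0151 = 0.9849
φ_{22} = 0.8149 / 0.9849 = 0.827

0.827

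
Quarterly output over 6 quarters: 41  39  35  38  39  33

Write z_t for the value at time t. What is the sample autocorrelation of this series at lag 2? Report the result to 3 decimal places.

Mean z̄ = (41 + 39 + 35 + 38 + 39 + 33)/6 = 37.5000
Deviations from mean: 3.5000, 1.5000, -2.5000, 0.5000, 1.5000, -4.5000
Σ(z_t−z̄)(z_{t+2}−z̄) = (-8.7500) + (0.7500) + (-3.7500) + (-2.2500) = -14.0000
Denominator Σ(z_t−z̄)² = 43.5000
r_2 = -14.0000 / 43.5000 = -0.322

-0.322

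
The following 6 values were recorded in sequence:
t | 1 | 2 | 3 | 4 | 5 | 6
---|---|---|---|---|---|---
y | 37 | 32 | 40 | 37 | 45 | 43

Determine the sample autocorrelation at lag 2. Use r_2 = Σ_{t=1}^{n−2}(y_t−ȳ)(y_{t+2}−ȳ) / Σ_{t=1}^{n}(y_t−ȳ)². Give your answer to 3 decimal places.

Mean ȳ = (37 + 32 + 40 + 37 + 45 + 43)/6 = 39.0000
Deviations from mean: -2.0000, -7.0000, 1.0000, -2.0000, 6.0000, 4.0000
Numerator Σ_{t=1}^{4}(y_t−ȳ)(y_{t+2}−ȳ) = 10.0000
Denominator Σ(y_t−ȳ)² = 110.0000
r_2 = 10.0000 / 110.0000 = 0.091

0.091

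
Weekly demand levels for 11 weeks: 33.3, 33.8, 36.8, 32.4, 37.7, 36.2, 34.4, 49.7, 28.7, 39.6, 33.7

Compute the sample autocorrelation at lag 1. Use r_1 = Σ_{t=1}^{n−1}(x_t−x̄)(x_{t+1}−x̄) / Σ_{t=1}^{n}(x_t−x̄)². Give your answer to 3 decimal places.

-0.556

Mean x̄ = (33.3 + 33.8 + 36.8 + 32.4 + 37.7 + 36.2 + 34.4 + 49.7 + 28.7 + 39.6 + 33.7)/11 = 36.0273
Numerator Σ_{t=1}^{10}(x_t−x̄)(x_{t+1}−x̄) = -161.4353
Denominator Σ(x_t−x̄)² = 290.4418
r_1 = -161.4353 / 290.4418 = -0.556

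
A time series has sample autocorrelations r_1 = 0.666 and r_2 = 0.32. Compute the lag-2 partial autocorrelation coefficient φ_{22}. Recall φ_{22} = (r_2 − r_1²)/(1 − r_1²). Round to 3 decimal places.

-0.222

φ_{22} = (r_2 − r_1²) / (1 − r_1²)
r_1² = (0.666)² = 0.443556
Numerator = 0.32 − 0.4436 = -0.1236; denominator = 1 − 0.4436 = 0.5564
φ_{22} = -0.1236 / 0.5564 = -0.222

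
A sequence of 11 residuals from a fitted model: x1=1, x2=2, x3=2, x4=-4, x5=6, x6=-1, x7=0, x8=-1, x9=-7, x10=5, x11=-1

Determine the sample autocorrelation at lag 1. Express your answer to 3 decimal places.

Mean x̄ = (1 + 2 + 2 − 4 + 6 − 1 + 0 − 1 − 7 + 5 − 1)/11 = 0.1818
Numerator Σ_{t=1}^{10}(x_t−x̄)(x_{t+1}−x̄) = -65.3967
Denominator Σ(x_t−x̄)² = 137.6364
r_1 = -65.3967 / 137.6364 = -0.475

-0.475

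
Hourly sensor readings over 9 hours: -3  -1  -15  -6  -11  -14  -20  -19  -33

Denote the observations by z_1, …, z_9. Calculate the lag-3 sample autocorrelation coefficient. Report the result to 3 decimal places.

Mean z̄ = (-3 − 1 − 15 − 6 − 11 − 14 − 20 − 19 − 33)/9 = -13.5556
Numerator Σ_{t=1}^{6}(z_t−z̄)(z_{t+3}−z̄) = 58.5185
Denominator Σ(z_t−z̄)² = 784.2222
r_3 = 58.5185 / 784.2222 = 0.075

0.075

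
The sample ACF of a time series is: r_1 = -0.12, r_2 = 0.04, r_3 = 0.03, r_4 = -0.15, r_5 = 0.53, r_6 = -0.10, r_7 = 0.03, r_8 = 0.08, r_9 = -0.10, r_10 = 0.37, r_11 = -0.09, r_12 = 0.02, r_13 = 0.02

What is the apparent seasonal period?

The largest autocorrelation is r_5 = 0.53, with a weaker echo at lag 10 (0.37); the remaining lags stay at or below 0.08.
The dominant spike at lag 5 indicates a seasonal period of 5.

5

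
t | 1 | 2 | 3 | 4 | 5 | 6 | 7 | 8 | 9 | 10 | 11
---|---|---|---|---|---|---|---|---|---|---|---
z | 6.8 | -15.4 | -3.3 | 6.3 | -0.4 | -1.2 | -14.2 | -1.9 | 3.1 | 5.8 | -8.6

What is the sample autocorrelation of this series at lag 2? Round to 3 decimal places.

Mean z̄ = (6.8 − 15.4 − 3.3 + 6.3 − 0.4 − 1.2 − 14.2 − 1.9 + 3.1 + 5.8 − 8.6)/11 = -2.0909
Numerator Σ_{t=1}^{9}(z_t−z̄)(z_{t+2}−z̄) = -232.4383
Denominator Σ(z_t−z̄)² = 609.9491
r_2 = -232.4383 / 609.9491 = -0.381

-0.381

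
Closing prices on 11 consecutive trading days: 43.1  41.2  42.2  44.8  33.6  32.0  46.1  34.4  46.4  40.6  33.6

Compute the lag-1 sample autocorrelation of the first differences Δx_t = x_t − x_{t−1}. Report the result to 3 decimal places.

-0.533

First differences Δx: -1.9, 1.0, 2.6, -11.2, -1.6, 14.1, -11.7, 12.0, -5.8, -7.0
Mean of differences = -0.9500
Numerator Σ(Δx_t−Δx̄)(Δx_{t+1}−Δx̄) = -368.9025
Denominator Σ(Δx_t−Δx̄)² = 692.6850
r_1(Δx) = -368.9025 / 692.6850 = -0.533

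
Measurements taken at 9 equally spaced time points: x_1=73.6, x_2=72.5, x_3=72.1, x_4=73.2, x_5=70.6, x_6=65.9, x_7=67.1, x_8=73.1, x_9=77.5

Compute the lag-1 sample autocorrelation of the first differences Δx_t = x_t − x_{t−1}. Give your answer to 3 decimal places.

0.426

First differences Δx: -1.1, -0.4, 1.1, -2.6, -4.7, 1.2, 6.0, 4.4
Mean of differences = 0.4875
Numerator Σ(Δx_t−Δx̄)(Δx_{t+1}−Δx̄) = 36.7898
Denominator Σ(Δx_t−Δx̄)² = 86.3288
r_1(Δx) = 36.7898 / 86.3288 = 0.426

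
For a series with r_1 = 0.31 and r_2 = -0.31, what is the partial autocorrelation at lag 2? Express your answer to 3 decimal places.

-0.449

φ_{22} = (r_2 − r_1²) / (1 − r_1²)
r_1² = (0.31)² = 0.0961
Numerator = -0.31 − 0.0961 = -0.4061; denominator = 1 − 0.0961 = 0.9039
φ_{22} = -0.4061 / 0.9039 = -0.449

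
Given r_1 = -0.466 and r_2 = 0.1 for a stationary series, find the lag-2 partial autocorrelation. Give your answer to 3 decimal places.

-0.150

φ_{22} = (r_2 − r_1²) / (1 − r_1²)
r_1² = (-0.466)² = 0.217156
Numerator = 0.1 − 0.2172 = -0.1172; denominator = 1 − 0.2172 = 0.7828
φ_{22} = -0.1172 / 0.7828 = -0.150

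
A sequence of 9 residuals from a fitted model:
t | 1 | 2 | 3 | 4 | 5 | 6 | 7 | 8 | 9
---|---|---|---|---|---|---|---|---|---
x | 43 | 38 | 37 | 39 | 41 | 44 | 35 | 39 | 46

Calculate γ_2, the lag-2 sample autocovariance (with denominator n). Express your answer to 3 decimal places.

Mean x̄ = (43 + 38 + 37 + 39 + 41 + 44 + 35 + 39 + 46)/9 = 40.2222
Σ_{t=1}^{7}(x_t−x̄)(x_{t+2}−x̄) = -52.2099
γ_2 = -52.2099 / 9 = -5.801

-5.801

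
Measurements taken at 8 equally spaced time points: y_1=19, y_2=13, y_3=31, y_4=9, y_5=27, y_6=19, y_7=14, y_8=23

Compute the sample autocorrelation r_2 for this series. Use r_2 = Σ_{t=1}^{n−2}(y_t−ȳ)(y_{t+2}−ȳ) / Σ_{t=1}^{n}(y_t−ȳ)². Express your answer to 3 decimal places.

0.292

Mean ȳ = (19 + 13 + 31 + 9 + 27 + 19 + 14 + 23)/8 = 19.3750
Deviations from mean: -0.3750, -6.3750, 11.6250, -10.3750, 7.6250, -0.3750, -5.3750, 3.6250
Numerator Σ_{t=1}^{6}(y_t−ȳ)(y_{t+2}−ȳ) = 111.9688
Denominator Σ(y_t−ȳ)² = 383.8750
r_2 = 111.9688 / 383.8750 = 0.292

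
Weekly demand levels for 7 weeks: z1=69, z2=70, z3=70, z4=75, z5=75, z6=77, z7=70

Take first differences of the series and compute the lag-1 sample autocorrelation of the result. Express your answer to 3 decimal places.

-0.193

First differences Δz: 1, 0, 5, 0, 2, -7
Mean of differences = 0.1667
Numerator Σ(Δz_t−Δz̄)(Δz_{t+1}−Δz̄) = -15.1944
Denominator Σ(Δz_t−Δz̄)² = 78.8333
r_1(Δz) = -15.1944 / 78.8333 = -0.193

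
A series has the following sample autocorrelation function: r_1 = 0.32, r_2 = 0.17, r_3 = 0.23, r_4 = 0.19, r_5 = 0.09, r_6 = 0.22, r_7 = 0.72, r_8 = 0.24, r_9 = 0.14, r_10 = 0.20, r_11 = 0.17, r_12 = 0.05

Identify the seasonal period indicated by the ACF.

7

The largest autocorrelation is r_7 = 0.72; the remaining lags stay at or below 0.32. The elevated value at lag 1 (0.32), dropping to 0.17 at lag 2, reflects decaying short-term dependence rather than seasonality.
The dominant spike at lag 7 indicates a seasonal period of 7.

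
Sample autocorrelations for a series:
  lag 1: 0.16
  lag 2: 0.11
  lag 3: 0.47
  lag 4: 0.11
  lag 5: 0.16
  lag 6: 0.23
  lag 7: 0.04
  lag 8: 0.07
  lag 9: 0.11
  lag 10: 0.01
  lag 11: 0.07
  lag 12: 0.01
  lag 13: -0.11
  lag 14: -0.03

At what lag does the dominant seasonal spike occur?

The largest autocorrelation is r_3 = 0.47, with a weaker echo at lag 6 (0.23); the remaining lags stay at or below 0.16.
The dominant spike at lag 3 indicates a seasonal period of 3.

3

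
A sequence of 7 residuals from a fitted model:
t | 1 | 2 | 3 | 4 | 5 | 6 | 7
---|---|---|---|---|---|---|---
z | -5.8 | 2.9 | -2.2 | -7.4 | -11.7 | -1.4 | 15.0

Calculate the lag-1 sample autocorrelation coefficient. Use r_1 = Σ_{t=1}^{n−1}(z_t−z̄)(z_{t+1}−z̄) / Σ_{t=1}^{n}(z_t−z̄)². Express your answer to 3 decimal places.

0.095

Mean z̄ = (-5.8 + 2.9 − 2.2 − 7.4 − 11.7 − 1.4 + 15.0)/7 = -1.5143
Deviations from mean: -4.2857, 4.4143, -0.6857, -5.8857, -10.1857, 0.1143, 16.5143
Σ(z_t−z̄)(z_{t+1}−z̄) = (-18.9184) + (-3.0269) + (4.0359) + (59.9502) + (-1.1641) + (1.8873) = 42.7641
Denominator Σ(z_t−z̄)² = 449.4486
r_1 = 42.7641 / 449.4486 = 0.095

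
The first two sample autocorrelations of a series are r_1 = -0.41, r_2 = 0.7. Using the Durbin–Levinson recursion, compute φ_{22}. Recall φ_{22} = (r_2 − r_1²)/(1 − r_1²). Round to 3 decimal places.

0.639

φ_{22} = (r_2 − r_1²) / (1 − r_1²)
r_1² = (-0.41)² = 0.1681
Numerator = 0.7 − 0.1681 = 0.5319; denominator = 1 − 0.1681 = 0.8319
φ_{22} = 0.5319 / 0.8319 = 0.639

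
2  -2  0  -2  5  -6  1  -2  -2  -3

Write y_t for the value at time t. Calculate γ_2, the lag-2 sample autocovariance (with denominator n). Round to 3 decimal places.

3.178

Mean ȳ = (2 − 2 + 0 − 2 + 5 − 6 + 1 − 2 − 2 − 3)/10 = -0.9000
Σ_{t=1}^{8}(y_t−ȳ)(y_{t+2}−ȳ) = 31.7800
γ_2 = 31.7800 / 10 = 3.178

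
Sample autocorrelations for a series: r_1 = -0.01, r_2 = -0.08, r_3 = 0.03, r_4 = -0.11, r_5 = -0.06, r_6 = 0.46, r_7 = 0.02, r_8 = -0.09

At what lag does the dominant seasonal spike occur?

The largest autocorrelation is r_6 = 0.46; the remaining lags stay at or below 0.03.
The dominant spike at lag 6 indicates a seasonal period of 6.

6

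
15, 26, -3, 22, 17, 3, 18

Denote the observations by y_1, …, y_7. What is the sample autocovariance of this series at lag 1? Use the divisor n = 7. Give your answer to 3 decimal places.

-54.429

Mean ȳ = (15 + 26 − 3 + 22 + 17 + 3 + 18)/7 = 14.0000
Σ_{t=1}^{6}(y_t−ȳ)(y_{t+1}−ȳ) = -381.0000
γ_1 = -381.0000 / 7 = -54.429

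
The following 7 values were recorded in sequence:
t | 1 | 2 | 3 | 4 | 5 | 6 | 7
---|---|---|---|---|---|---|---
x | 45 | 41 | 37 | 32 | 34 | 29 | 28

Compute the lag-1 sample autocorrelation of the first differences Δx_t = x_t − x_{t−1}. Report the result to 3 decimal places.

First differences Δx: -4, -4, -5, 2, -5, -1
Mean of differences = -2.8333
Numerator Σ(Δx_t−Δx̄)(Δx_{t+1}−Δx̄) = -21.0278
Denominator Σ(Δx_t−Δx̄)² = 38.8333
r_1(Δx) = -21.0278 / 38.8333 = -0.541

-0.541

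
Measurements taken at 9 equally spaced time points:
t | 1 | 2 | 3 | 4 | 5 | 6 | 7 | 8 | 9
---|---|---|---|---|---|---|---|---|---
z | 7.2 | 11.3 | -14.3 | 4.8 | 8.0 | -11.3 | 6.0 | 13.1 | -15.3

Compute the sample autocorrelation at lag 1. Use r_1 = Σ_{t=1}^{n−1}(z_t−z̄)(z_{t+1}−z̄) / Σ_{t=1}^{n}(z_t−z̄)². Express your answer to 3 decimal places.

Mean z̄ = (7.2 + 11.3 − 14.3 + 4.8 + 8.0 − 11.3 + 6.0 + 13.1 − 15.3)/9 = 1.0556
Numerator Σ_{t=1}^{8}(z_t−z̄)(z_{t+1}−z̄) = -410.1920
Denominator Σ(z_t−z̄)² = 1030.4222
r_1 = -410.1920 / 1030.4222 = -0.398

-0.398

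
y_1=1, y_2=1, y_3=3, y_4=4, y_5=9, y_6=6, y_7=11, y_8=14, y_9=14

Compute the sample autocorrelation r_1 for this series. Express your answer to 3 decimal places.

Mean ȳ = (1 + 1 + 3 + 4 + 9 + 6 + 11 + 14 + 14)/9 = 7.0000
Numerator Σ_{t=1}^{8}(y_t−ȳ)(y_{t+1}−ȳ) = 137.0000
Denominator Σ(y_t−ȳ)² = 216.0000
r_1 = 137.0000 / 216.0000 = 0.634

0.634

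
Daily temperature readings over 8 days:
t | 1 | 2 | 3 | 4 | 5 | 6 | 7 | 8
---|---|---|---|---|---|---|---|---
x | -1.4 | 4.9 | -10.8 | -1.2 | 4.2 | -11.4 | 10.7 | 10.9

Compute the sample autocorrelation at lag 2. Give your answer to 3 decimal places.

-0.170

Mean x̄ = (-1.4 + 4.9 − 10.8 − 1.2 + 4.2 − 11.4 + 10.7 + 10.9)/8 = 0.7375
Deviations from mean: -2.1375, 4.1625, -11.5375, -1.9375, 3.4625, -12.1375, 9.9625, 10.1625
Σ(x_t−x̄)(x_{t+2}−x̄) = (24.6614) + (-8.0648) + (-39.9486) + (23.5164) + (34.4952) + (-123.3473) = -88.6878
Denominator Σ(x_t−x̄)² = 520.5988
r_2 = -88.6878 / 520.5988 = -0.170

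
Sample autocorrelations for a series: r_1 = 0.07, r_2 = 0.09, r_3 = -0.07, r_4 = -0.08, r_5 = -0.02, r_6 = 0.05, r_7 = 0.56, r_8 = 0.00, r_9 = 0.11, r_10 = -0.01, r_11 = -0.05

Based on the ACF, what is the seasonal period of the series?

7

The largest autocorrelation is r_7 = 0.56; the remaining lags stay at or below 0.11.
The dominant spike at lag 7 indicates a seasonal period of 7.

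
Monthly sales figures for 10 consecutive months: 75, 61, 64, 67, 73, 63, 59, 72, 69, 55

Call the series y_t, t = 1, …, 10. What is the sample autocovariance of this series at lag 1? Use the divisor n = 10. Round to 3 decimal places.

-8.704

Mean ȳ = (75 + 61 + 64 + 67 + 73 + 63 + 59 + 72 + 69 + 55)/10 = 65.8000
Σ_{t=1}^{9}(y_t−ȳ)(y_{t+1}−ȳ) = -87.0400
γ_1 = -87.0400 / 10 = -8.704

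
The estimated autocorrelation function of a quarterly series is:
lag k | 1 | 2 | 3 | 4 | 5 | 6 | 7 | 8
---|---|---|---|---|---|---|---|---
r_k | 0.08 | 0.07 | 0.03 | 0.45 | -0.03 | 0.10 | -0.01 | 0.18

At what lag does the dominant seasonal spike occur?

4

The largest autocorrelation is r_4 = 0.45, with a weaker echo at lag 8 (0.18); the remaining lags stay at or below 0.10.
The dominant spike at lag 4 indicates a seasonal period of 4.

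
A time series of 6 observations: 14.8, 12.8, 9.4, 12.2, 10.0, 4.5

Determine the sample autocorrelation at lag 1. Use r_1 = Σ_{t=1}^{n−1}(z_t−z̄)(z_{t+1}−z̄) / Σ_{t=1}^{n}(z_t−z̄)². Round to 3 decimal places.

0.115

Mean z̄ = (14.8 + 12.8 + 9.4 + 12.2 + 10.0 + 4.5)/6 = 10.6167
Deviations from mean: 4.1833, 2.1833, -1.2167, 1.5833, -0.6167, -6.1167
Σ(z_t−z̄)(z_{t+1}−z̄) = (9.1336) + (-2.6564) + (-1.9264) + (-0.9764) + (3.7719) = 7.3464
Denominator Σ(z_t−z̄)² = 64.0483
r_1 = 7.3464 / 64.0483 = 0.115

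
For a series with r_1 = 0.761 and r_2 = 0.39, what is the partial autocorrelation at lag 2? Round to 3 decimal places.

-0.449

φ_{22} = (r_2 − r_1²) / (1 − r_1²)
r_1² = (0.761)² = 0.579121
Numerator = 0.39 − 0.5791 = -0.1891; denominator = 1 − 0.5791 = 0.4209
φ_{22} = -0.1891 / 0.4209 = -0.449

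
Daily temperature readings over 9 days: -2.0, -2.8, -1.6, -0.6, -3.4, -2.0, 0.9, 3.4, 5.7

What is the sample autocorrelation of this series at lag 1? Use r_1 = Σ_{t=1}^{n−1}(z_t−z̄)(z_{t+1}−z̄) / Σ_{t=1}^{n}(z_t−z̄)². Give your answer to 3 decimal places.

Mean z̄ = (-2.0 − 2.8 − 1.6 − 0.6 − 3.4 − 2.0 + 0.9 + 3.4 + 5.7)/9 = -0.2667
Numerator Σ_{t=1}^{8}(z_t−z̄)(z_{t+1}−z̄) = 38.8222
Denominator Σ(z_t−z̄)² = 74.5400
r_1 = 38.8222 / 74.5400 = 0.521

0.521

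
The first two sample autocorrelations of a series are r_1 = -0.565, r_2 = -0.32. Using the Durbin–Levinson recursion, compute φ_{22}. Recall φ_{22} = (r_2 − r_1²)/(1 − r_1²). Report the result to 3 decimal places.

φ_{22} = (r_2 − r_1²) / (1 − r_1²)
r_1² = (-0.565)² = 0.319225
Numerator = -0.32 − 0.3192 = -0.6392; denominator = 1 − 0.3192 = 0.6808
φ_{22} = -0.6392 / 0.6808 = -0.939

-0.939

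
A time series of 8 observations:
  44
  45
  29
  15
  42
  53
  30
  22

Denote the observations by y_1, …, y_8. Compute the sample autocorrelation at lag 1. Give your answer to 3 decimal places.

Mean ȳ = (44 + 45 + 29 + 15 + 42 + 53 + 30 + 22)/8 = 35.0000
Deviations from mean: 9.0000, 10.0000, -6.0000, -20.0000, 7.0000, 18.0000, -5.0000, -13.0000
Numerator Σ_{t=1}^{7}(y_t−ȳ)(y_{t+1}−ȳ) = 111.0000
Denominator Σ(y_t−ȳ)² = 1184.0000
r_1 = 111.0000 / 1184.0000 = 0.094

0.094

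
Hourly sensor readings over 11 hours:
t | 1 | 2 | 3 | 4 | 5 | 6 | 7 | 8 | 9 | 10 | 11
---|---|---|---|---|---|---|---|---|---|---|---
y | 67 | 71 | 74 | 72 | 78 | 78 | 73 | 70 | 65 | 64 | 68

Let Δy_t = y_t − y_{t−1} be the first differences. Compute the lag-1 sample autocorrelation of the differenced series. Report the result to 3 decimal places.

First differences Δy: 4, 3, -2, 6, 0, -5, -3, -5, -1, 4
Mean of differences = 0.1000
Numerator Σ(Δy_t−Δȳ)(Δy_{t+1}−Δȳ) = 25.6900
Denominator Σ(Δy_t−Δȳ)² = 140.9000
r_1(Δy) = 25.6900 / 140.9000 = 0.182

0.182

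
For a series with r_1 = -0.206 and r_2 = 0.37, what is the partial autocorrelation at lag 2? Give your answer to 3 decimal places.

0.342

φ_{22} = (r_2 − r_1²) / (1 − r_1²)
r_1² = (-0.206)² = 0.042436
Numerator = 0.37 − 0.0424 = 0.3276; denominator = 1 − 0.0424 = 0.9576
φ_{22} = 0.3276 / 0.9576 = 0.342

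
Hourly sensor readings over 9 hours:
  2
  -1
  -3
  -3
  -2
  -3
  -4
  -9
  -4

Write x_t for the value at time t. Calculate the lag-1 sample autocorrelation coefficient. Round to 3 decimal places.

Mean x̄ = (2 − 1 − 3 − 3 − 2 − 3 − 4 − 9 − 4)/9 = -3.0000
Numerator Σ_{t=1}^{8}(x_t−x̄)(x_{t+1}−x̄) = 22.0000
Denominator Σ(x_t−x̄)² = 68.0000
r_1 = 22.0000 / 68.0000 = 0.324

0.324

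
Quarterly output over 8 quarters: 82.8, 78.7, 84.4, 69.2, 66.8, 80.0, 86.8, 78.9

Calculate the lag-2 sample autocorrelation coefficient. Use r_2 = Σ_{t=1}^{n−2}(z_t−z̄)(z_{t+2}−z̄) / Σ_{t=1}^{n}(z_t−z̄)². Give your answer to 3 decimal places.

Mean z̄ = (82.8 + 78.7 + 84.4 + 69.2 + 66.8 + 80.0 + 86.8 + 78.9)/8 = 78.4500
Deviations from mean: 4.3500, 0.2500, 5.9500, -9.2500, -11.6500, 1.5500, 8.3500, 0.4500
Σ(z_t−z̄)(z_{t+2}−z̄) = (25.8825) + (-2.3125) + (-69.3175) + (-14.3375) + (-97.2775) + (0.6975) = -156.6650
Denominator Σ(z_t−z̄)² = 348.0000
r_2 = -156.6650 / 348.0000 = -0.450

-0.450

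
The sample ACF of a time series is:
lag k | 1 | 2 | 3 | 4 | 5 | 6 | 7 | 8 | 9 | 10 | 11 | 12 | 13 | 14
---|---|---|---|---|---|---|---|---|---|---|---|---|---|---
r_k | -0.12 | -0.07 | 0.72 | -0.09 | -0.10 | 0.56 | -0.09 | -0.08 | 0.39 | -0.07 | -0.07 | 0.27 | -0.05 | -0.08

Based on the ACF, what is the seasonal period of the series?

3

The largest autocorrelation is r_3 = 0.72, with weaker echoes at lags 6 (0.56), 9 (0.39) and 12 (0.27); the remaining lags stay at or below -0.05.
The dominant spike at lag 3 indicates a seasonal period of 3.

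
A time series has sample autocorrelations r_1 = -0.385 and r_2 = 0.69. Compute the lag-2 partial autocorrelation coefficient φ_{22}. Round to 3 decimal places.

0.636

φ_{22} = (r_2 − r_1²) / (1 − r_1²)
r_1² = (-0.385)² = 0.148225
Numerator = 0.69 − 0.1482 = 0.5418; denominator = 1 − 0.1482 = 0.8518
φ_{22} = 0.5418 / 0.8518 = 0.636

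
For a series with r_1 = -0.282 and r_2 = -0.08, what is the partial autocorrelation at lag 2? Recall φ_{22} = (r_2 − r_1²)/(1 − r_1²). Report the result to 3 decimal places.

-0.173

φ_{22} = (r_2 − r_1²) / (1 − r_1²)
r_1² = (-0.282)² = 0.079524
Numerator = -0.08 − 0.0795 = -0.1595; denominator = 1 − 0.0795 = 0.9205
φ_{22} = -0.1595 / 0.9205 = -0.173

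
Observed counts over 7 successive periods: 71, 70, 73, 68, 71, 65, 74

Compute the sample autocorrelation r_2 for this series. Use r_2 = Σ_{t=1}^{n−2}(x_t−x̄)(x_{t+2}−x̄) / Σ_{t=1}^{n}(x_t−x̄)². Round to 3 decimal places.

0.348

Mean x̄ = (71 + 70 + 73 + 68 + 71 + 65 + 74)/7 = 70.2857
Deviations from mean: 0.7143, -0.2857, 2.7143, -2.2857, 0.7143, -5.2857, 3.7143
Σ(x_t−x̄)(x_{t+2}−x̄) = (1.9388) + (0.6531) + (1.9388) + (12.0816) + (2.6531) = 19.2653
Denominator Σ(x_t−x̄)² = 55.4286
r_2 = 19.2653 / 55.4286 = 0.348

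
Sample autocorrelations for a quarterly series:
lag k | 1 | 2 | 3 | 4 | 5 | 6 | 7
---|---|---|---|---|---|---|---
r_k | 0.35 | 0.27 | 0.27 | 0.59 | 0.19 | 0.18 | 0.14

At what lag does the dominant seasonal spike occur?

4

The largest autocorrelation is r_4 = 0.59; the remaining lags stay at or below 0.35. The elevated value at lag 1 (0.35), dropping to 0.27 at lag 2, reflects decaying short-term dependence rather than seasonality.
The dominant spike at lag 4 indicates a seasonal period of 4.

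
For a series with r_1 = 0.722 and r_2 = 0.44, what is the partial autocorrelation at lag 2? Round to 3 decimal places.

φ_{22} = (r_2 − r_1²) / (1 − r_1²)
r_1² = (0.722)² = 0.521284
Numerator = 0.44 − 0.5213 = -0.0813; denominator = 1 − 0.5213 = 0.4787
φ_{22} = -0.0813 / 0.4787 = -0.170

-0.170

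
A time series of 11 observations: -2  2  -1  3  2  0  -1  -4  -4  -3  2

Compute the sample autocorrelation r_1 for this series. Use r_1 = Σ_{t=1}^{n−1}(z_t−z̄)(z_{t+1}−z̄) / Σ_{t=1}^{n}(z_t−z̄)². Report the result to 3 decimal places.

Mean z̄ = (-2 + 2 − 1 + 3 + 2 + 0 − 1 − 4 − 4 − 3 + 2)/11 = -0.5455
Numerator Σ_{t=1}^{10}(z_t−z̄)(z_{t+1}−z̄) = 19.4298
Denominator Σ(z_t−z̄)² = 64.7273
r_1 = 19.4298 / 64.7273 = 0.300

0.300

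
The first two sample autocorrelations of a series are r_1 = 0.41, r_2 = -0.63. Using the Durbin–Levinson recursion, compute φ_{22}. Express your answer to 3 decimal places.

φ_{22} = (r_2 − r_1²) / (1 − r_1²)
r_1² = (0.41)² = 0.1681
Numerator = -0.63 − 0.1681 = -0.7981; denominator = 1 − 0.1681 = 0.8319
φ_{22} = -0.7981 / 0.8319 = -0.959

-0.959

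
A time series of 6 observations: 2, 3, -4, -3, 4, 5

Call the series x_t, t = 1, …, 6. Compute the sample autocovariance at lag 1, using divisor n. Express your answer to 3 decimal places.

Mean x̄ = (2 + 3 − 4 − 3 + 4 + 5)/6 = 1.1667
Σ_{t=1}^{5}(x_t−x̄)(x_{t+1}−x̄) = 12.6389
γ_1 = 12.6389 / 6 = 2.106

2.106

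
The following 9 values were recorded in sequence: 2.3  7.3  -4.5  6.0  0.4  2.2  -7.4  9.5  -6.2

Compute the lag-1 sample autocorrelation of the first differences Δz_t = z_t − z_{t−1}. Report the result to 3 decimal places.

First differences Δz: 5.0, -11.8, 10.5, -5.6, 1.8, -9.6, 16.9, -15.7
Mean of differences = -1.0625
Numerator Σ(Δz_t−Δz̄)(Δz_{t+1}−Δz̄) = -695.4214
Denominator Σ(Δz_t−Δz̄)² = 924.3188
r_1(Δz) = -695.4214 / 924.3188 = -0.752

-0.752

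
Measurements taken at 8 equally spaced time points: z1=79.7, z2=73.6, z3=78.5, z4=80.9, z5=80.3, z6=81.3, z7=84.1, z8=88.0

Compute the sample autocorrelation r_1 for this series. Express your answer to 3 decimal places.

Mean z̄ = (79.7 + 73.6 + 78.5 + 80.9 + 80.3 + 81.3 + 84.1 + 88.0)/8 = 80.8000
Deviations from mean: -1.1000, -7.2000, -2.3000, 0.1000, -0.5000, 0.5000, 3.3000, 7.2000
Σ(z_t−z̄)(z_{t+1}−z̄) = (7.9200) + (16.5600) + (-0.2300) + (-0.0500) + (-0.2500) + (1.6500) + (23.7600) = 49.3600
Denominator Σ(z_t−z̄)² = 121.5800
r_1 = 49.3600 / 121.5800 = 0.406

0.406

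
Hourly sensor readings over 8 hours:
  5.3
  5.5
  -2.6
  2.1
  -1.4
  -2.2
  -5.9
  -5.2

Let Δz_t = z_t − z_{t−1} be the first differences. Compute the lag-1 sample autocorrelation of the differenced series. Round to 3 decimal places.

-0.730

First differences Δz: 0.2, -8.1, 4.7, -3.5, -0.8, -3.7, 0.7
Mean of differences = -1.5000
Numerator Σ(Δz_t−Δz̄)(Δz_{t+1}−Δz̄) = -72.3200
Denominator Σ(Δz_t−Δz̄)² = 99.0600
r_1(Δz) = -72.3200 / 99.0600 = -0.730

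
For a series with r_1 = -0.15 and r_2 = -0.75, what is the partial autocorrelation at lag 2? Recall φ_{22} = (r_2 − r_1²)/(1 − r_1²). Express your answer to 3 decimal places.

-0.790

φ_{22} = (r_2 − r_1²) / (1 − r_1²)
r_1² = (-0.15)² = 0.0225
Numerator = -0.75 − 0.0225 = -0.7725; denominator = 1 − 0.0225 = 0.9775
φ_{22} = -0.7725 / 0.9775 = -0.790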